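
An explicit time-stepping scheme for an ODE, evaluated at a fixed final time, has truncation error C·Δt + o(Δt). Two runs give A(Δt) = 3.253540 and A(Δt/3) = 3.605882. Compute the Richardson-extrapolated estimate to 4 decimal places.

The leading error scales as Δt; refining by a factor of 3 reduces it by 3^1 = 3.
Extrapolated value = (3·A(Δt/3) − A(Δt)) / (3 − 1)
= (3·3.605882 − 3.253540) / 2
= 7.564106 / 2 = 3.782053

3.7821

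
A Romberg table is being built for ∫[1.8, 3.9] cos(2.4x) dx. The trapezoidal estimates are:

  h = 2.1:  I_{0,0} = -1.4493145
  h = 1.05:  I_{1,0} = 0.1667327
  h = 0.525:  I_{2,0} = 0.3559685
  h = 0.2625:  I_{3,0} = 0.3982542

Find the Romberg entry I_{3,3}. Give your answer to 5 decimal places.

I_{1,1} = (4·0.1667327 − (-1.4493145)) / 3 = 0.7054151
I_{2,1} = (4·0.3559685 − 0.1667327) / 3 = 0.4190471
I_{3,1} = (4·0.3982542 − 0.3559685) / 3 = 0.4123494
I_{2,2} = (16·0.4190471 − 0.7054151) / 15 = 0.3999559
I_{3,2} = (16·0.4123494 − 0.4190471) / 15 = 0.4119029
I_{3,3} = 0.4119029 + (0.4119029 − 0.3999559)/63 = 0.4120925

0.41209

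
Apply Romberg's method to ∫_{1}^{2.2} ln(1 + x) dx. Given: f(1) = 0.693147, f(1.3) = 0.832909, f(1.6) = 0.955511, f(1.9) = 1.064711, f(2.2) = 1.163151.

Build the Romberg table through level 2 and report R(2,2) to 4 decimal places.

R(0,0) (trapezoid, 1 panel, h=1.2000): 1.113779
R(1,0) (trapezoid, 2 panels, h=0.6000): 1.130196
R(2,0) (trapezoid, 4 panels, h=0.3000): 1.134384
R(1,1) = 1.130196 + (1.130196 − 1.113779)/3 = 1.135668
R(2,1) = 1.134384 + (1.134384 − 1.130196)/3 = 1.135780
R(2,2) = 1.135780 + (1.135780 − 1.135668)/15 = 1.135787

1.1358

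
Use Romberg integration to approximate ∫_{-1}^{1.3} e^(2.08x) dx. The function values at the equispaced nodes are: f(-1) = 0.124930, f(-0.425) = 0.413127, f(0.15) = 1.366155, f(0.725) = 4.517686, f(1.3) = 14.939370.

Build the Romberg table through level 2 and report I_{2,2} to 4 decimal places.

I_{0,0} (trapezoid, 1 panel, h=2.3000): 17.323945
I_{1,0} (trapezoid, 2 panels, h=1.1500): 10.233051
I_{2,0} (trapezoid, 4 panels, h=0.5750): 7.951743
I_{1,1} = 10.233051 + (10.233051 − 17.323945)/3 = 7.869420
I_{2,1} = 7.951743 + (7.951743 − 10.233051)/3 = 7.191307
I_{2,2} = 7.191307 + (7.191307 − 7.869420)/15 = 7.146099

7.1461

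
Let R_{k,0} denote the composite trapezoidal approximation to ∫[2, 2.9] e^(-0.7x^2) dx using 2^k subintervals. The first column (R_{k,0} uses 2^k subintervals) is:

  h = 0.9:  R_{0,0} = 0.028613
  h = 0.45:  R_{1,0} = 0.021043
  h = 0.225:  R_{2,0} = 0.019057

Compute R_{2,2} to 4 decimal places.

0.0184

R_{1,1} = (4·0.021043 − 0.028613) / 3 = 0.018520
R_{2,1} = (4·0.019057 − 0.021043) / 3 = 0.018395
R_{2,2} = 0.018395 + (0.018395 − 0.018520)/15 = 0.018387
(Column j=1 coincides with Simpson's rule on the same nodes.)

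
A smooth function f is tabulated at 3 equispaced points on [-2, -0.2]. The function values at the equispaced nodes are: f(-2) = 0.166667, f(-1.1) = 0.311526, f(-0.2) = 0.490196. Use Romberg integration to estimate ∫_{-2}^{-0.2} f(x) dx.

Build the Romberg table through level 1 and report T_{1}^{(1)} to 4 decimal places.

T_{0}^{(0)} (trapezoid, 1 panel, h=1.8000): 0.591177
T_{1}^{(0)} (trapezoid, 2 panels, h=0.9000): 0.575962
T_{1}^{(1)} = 0.575962 + (0.575962 − 0.591177)/3 = 0.570890

0.5709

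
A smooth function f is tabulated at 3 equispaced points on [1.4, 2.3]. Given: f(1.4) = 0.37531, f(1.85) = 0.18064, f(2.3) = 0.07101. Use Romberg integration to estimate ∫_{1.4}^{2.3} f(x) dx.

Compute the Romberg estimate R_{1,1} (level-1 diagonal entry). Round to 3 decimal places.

R_{0,0} (trapezoid, 1 panel, h=0.9000): 0.20084
R_{1,0} (trapezoid, 2 panels, h=0.4500): 0.18171
R_{1,1} = 0.18171 + (0.18171 − 0.20084)/3 = 0.17533

0.175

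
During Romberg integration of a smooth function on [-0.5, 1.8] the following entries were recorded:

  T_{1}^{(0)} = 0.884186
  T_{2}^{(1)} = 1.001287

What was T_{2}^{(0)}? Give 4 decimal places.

0.9720

From T_{2}^{(1)} = (4·T_{2}^{(0)} − T_{1}^{(0)})/3, solve for T_{2}^{(0)}:
4·T_{2}^{(0)} = 3·1.001287 + 0.884186 = 3.888047
T_{2}^{(0)} = 0.972012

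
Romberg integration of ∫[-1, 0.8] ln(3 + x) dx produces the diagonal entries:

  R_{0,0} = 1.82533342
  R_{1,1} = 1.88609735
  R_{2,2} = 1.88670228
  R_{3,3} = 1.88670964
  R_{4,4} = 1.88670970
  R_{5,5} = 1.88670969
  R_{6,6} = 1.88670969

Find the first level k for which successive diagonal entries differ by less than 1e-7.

|R_{1,1} − R_{0,0}| = 0.06076393 ≥ 1e-7
|R_{2,2} − R_{1,1}| = 0.00060493 ≥ 1e-7
|R_{3,3} − R_{2,2}| = 0.00000736 ≥ 1e-7
|R_{4,4} − R_{3,3}| = 0.00000006 < 1e-7

k = 4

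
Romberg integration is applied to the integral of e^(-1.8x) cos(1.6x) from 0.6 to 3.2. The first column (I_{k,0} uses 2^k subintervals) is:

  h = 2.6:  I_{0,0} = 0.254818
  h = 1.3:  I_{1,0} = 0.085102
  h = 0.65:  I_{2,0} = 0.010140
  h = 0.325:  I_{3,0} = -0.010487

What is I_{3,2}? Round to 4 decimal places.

Richardson extrapolation on the trapezoidal column (denominator 4−1=3):
I_{2,1} = (4·0.010140 − 0.085102) / 3 = -0.014847
I_{3,1} = (4·(-0.010487) − 0.010140) / 3 = -0.017363
I_{3,2} = -0.017363 + (-0.017363 − (-0.014847))/15 = -0.017531

-0.0175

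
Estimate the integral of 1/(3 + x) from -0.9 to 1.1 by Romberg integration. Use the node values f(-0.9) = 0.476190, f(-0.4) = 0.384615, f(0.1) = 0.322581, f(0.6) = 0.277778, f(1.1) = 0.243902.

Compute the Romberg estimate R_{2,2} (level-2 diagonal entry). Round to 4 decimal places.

0.6691

R_{0,0} (trapezoid, 1 panel, h=2.0000): 0.720092
R_{1,0} (trapezoid, 2 panels, h=1.0000): 0.682627
R_{2,0} (trapezoid, 4 panels, h=0.5000): 0.672510
R_{1,1} = 0.682627 + (0.682627 − 0.720092)/3 = 0.670139
R_{2,1} = 0.672510 + (0.672510 − 0.682627)/3 = 0.669138
R_{2,2} = 0.669138 + (0.669138 − 0.670139)/15 = 0.669071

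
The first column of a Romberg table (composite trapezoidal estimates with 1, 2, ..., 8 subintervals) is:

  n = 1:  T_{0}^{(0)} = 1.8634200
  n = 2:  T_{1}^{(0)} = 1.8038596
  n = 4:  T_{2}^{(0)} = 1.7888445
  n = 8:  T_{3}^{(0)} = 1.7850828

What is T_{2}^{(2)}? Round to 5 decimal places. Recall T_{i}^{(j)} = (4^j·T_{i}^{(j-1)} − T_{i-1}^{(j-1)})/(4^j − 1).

T_{1}^{(1)} = (4·1.8038596 − 1.8634200) / 3 = 1.7840061
T_{2}^{(1)} = (4·1.7888445 − 1.8038596) / 3 = 1.7838395
T_{2}^{(2)} = (16·1.7838395 − 1.7840061) / 15 = 1.7838284

1.78383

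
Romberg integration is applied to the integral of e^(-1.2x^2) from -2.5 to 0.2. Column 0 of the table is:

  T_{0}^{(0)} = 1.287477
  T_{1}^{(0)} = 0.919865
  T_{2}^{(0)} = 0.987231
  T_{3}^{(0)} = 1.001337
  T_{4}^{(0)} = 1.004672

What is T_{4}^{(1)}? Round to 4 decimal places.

T_{4}^{(1)} = 1.004672 + (1.004672 − 1.001337)/3 = 1.005784

1.0058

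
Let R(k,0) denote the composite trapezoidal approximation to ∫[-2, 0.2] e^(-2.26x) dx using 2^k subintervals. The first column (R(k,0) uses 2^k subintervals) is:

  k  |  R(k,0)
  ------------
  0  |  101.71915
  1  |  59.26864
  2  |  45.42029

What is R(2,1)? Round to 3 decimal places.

Richardson extrapolation on the trapezoidal column (denominator 4−1=3):
R(2,1) = (4·45.42029 − 59.26864) / 3 = 40.80417

40.804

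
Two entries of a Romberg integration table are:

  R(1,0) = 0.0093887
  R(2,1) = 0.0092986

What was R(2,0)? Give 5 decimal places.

0.00932

From R(2,1) = (4·R(2,0) − R(1,0))/3, solve for R(2,0):
4·R(2,0) = 3·0.0092986 + 0.0093887 = 0.0372845
R(2,0) = 0.0093211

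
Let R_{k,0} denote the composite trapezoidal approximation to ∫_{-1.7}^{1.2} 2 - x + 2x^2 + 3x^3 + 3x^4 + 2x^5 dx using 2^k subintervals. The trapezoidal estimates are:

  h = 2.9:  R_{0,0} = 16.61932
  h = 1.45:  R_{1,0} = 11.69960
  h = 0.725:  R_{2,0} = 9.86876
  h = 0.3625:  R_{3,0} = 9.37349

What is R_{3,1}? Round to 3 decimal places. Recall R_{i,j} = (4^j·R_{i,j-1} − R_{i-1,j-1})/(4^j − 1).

Richardson extrapolation on the trapezoidal column (denominator 4−1=3):
R_{3,1} = 9.37349 + (9.37349 − 9.86876)/3 = 9.20840

9.208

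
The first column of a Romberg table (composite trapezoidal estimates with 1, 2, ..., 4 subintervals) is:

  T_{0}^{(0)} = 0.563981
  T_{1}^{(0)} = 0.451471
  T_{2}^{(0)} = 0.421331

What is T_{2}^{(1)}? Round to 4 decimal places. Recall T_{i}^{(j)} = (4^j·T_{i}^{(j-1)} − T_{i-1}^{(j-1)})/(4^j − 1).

0.4113

Richardson extrapolation on the trapezoidal column (denominator 4−1=3):
T_{2}^{(1)} = (4·0.421331 − 0.451471) / 3 = 0.411284
(Column j=1 coincides with Simpson's rule on the same nodes.)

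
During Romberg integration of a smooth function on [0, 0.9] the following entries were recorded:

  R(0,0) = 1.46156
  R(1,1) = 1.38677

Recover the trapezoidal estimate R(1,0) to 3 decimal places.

1.405

From R(1,1) = (4·R(1,0) − R(0,0))/3, solve for R(1,0):
4·R(1,0) = 3·1.38677 + 1.46156 = 5.62187
R(1,0) = 1.40547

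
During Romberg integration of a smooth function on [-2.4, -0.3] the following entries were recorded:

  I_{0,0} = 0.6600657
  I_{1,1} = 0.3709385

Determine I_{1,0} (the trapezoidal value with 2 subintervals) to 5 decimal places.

0.44322

From I_{1,1} = (4·I_{1,0} − I_{0,0})/3, solve for I_{1,0}:
4·I_{1,0} = 3·0.3709385 + 0.6600657 = 1.7728812
I_{1,0} = 0.4432203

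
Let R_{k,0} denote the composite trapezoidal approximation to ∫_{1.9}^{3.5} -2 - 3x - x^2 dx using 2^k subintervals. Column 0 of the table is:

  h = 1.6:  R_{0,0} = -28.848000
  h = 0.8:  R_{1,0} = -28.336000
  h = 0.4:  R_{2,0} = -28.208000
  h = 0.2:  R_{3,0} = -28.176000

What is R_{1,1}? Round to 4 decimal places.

-28.1653

Richardson extrapolation on the trapezoidal column (denominator 4−1=3):
R_{1,1} = -28.336000 + (-28.336000 − (-28.848000))/3 = -28.165333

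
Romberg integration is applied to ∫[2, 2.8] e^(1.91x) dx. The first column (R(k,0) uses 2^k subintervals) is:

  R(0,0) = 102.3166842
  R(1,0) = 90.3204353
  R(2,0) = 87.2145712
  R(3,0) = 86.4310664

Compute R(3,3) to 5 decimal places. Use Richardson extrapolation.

86.16926

Richardson extrapolation on the trapezoidal column (denominator 4−1=3):
R(1,1) = 90.3204353 + (90.3204353 − 102.3166842)/3 = 86.3216857
R(2,1) = 87.2145712 + (87.2145712 − 90.3204353)/3 = 86.1792832
R(3,1) = (4·86.4310664 − 87.2145712) / 3 = 86.1698981
R(2,2) = 86.1792832 + (86.1792832 − 86.3216857)/15 = 86.1697897
R(3,2) = 86.1698981 + (86.1698981 − 86.1792832)/15 = 86.1692724
R(3,3) = (64·86.1692724 − 86.1697897) / 63 = 86.1692642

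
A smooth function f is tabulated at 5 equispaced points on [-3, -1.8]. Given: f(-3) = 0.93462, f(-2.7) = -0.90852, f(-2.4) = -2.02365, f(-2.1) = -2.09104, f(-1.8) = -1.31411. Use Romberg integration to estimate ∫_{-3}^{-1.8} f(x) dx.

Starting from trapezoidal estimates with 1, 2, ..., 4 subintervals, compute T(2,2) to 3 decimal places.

-1.639

T(0,0) (trapezoid, 1 panel, h=1.2000): -0.22769
T(1,0) (trapezoid, 2 panels, h=0.6000): -1.32804
T(2,0) (trapezoid, 4 panels, h=0.3000): -1.56389
T(1,1) = -1.32804 + (-1.32804 − (-0.22769))/3 = -1.69482
T(2,1) = -1.56389 + (-1.56389 − (-1.32804))/3 = -1.64251
T(2,2) = -1.64251 + (-1.64251 − (-1.69482))/15 = -1.63902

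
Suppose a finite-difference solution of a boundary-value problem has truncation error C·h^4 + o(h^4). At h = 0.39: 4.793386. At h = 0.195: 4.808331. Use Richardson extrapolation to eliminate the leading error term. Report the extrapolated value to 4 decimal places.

4.8093

The leading error scales as h^4; refining by a factor of 2 reduces it by 2^4 = 16.
Extrapolated value = (16·A(h/2) − A(h)) / (16 − 1)
= (16·4.808331 − 4.793386) / 15
= 72.139910 / 15 = 4.809327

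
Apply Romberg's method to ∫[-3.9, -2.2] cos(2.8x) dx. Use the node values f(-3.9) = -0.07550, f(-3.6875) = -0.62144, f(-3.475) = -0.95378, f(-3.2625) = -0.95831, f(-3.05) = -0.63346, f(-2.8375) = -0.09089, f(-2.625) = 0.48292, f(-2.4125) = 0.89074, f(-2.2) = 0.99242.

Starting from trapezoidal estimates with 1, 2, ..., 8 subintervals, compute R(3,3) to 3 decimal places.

-0.312

R(0,0) (trapezoid, 1 panel, h=1.7000): 0.77938
R(1,0) (trapezoid, 2 panels, h=0.8500): -0.14875
R(2,0) (trapezoid, 4 panels, h=0.4250): -0.27449
R(3,0) (trapezoid, 8 panels, h=0.2125): -0.30297
R(1,1) = -0.14875 + (-0.14875 − 0.77938)/3 = -0.45813
R(2,1) = -0.27449 + (-0.27449 − (-0.14875))/3 = -0.31640
R(3,1) = -0.30297 + (-0.30297 − (-0.27449))/3 = -0.31246
R(2,2) = -0.31640 + (-0.31640 − (-0.45813))/15 = -0.30695
R(3,2) = -0.31246 + (-0.31246 − (-0.31640))/15 = -0.31220
R(3,3) = -0.31220 + (-0.31220 − (-0.30695))/63 = -0.31228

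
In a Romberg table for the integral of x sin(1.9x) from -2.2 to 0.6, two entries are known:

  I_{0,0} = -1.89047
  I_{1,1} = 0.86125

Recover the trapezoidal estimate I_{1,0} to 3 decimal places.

From I_{1,1} = (4·I_{1,0} − I_{0,0})/3, solve for I_{1,0}:
4·I_{1,0} = 3·0.86125 + (-1.89047) = 0.69328
I_{1,0} = 0.17332

0.173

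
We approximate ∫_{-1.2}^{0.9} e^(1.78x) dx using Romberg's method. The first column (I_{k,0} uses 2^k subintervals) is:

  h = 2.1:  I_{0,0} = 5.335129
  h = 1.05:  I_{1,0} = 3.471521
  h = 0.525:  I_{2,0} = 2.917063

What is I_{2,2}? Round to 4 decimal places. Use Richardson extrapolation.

2.7244

I_{1,1} = (4·3.471521 − 5.335129) / 3 = 2.850318
I_{2,1} = (4·2.917063 − 3.471521) / 3 = 2.732244
I_{2,2} = (16·2.732244 − 2.850318) / 15 = 2.724372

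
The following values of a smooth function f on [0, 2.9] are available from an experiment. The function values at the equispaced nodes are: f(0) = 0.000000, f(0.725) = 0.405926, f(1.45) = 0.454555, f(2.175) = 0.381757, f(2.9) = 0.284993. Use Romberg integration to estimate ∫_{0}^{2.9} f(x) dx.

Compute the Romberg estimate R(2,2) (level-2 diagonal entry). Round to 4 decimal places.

1.0522

R(0,0) (trapezoid, 1 panel, h=2.9000): 0.413240
R(1,0) (trapezoid, 2 panels, h=1.4500): 0.865725
R(2,0) (trapezoid, 4 panels, h=0.7250): 1.003933
R(1,1) = 0.865725 + (0.865725 − 0.413240)/3 = 1.016553
R(2,1) = 1.003933 + (1.003933 − 0.865725)/3 = 1.050002
R(2,2) = 1.050002 + (1.050002 − 1.016553)/15 = 1.052232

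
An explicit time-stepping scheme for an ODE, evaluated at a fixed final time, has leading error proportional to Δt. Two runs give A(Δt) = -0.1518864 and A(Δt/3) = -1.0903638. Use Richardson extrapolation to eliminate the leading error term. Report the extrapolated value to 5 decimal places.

-1.55960

Extrapolated value = (3·A(Δt/3) − A(Δt)) / (3 − 1)
= (3·(-1.0903638) − (-0.1518864)) / 2
= -3.1192050 / 2 = -1.5596025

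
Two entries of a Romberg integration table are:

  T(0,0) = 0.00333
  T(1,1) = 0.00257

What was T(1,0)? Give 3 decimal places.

0.003

From T(1,1) = (4·T(1,0) − T(0,0))/3, solve for T(1,0):
4·T(1,0) = 3·0.00257 + 0.00333 = 0.01104
T(1,0) = 0.00276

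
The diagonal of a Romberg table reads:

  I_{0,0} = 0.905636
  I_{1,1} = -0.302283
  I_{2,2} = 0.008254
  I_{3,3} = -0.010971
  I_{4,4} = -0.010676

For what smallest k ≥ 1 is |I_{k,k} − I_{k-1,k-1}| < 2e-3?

k = 4

|I_{1,1} − I_{0,0}| = 1.207919 ≥ 2e-3
|I_{2,2} − I_{1,1}| = 0.310537 ≥ 2e-3
|I_{3,3} − I_{2,2}| = 0.019225 ≥ 2e-3
|I_{4,4} − I_{3,3}| = 0.000295 < 2e-3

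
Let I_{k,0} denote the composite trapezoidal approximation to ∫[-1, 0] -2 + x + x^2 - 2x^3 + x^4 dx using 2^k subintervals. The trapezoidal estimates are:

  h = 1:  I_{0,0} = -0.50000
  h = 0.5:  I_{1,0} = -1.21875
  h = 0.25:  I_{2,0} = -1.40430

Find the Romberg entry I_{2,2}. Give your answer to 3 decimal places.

Richardson extrapolation on the trapezoidal column (denominator 4−1=3):
I_{1,1} = (4·(-1.21875) − (-0.50000)) / 3 = -1.45833
I_{2,1} = -1.40430 + (-1.40430 − (-1.21875))/3 = -1.46615
I_{2,2} = -1.46615 + (-1.46615 − (-1.45833))/15 = -1.46667

-1.467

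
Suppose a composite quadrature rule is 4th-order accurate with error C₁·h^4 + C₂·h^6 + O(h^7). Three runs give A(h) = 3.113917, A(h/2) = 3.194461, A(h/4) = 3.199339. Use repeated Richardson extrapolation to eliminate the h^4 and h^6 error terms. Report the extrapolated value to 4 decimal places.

First eliminate the h^4 term (factor 2^4 = 16):
  B₁ = (16·3.194461 − 3.113917)/15 = 3.199831
  B₂ = (16·3.199339 − 3.194461)/15 = 3.199664
Then eliminate the h^6 term (factor 2^6 = 64):
  (64·3.199664 − 3.199831)/63 = 3.199661

3.1997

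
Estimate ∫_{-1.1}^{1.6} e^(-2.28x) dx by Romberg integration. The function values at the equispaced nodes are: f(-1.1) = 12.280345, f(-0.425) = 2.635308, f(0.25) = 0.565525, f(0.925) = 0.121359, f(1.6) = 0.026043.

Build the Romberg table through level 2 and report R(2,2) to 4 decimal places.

R(0,0) (trapezoid, 1 panel, h=2.7000): 16.613624
R(1,0) (trapezoid, 2 panels, h=1.3500): 9.070271
R(2,0) (trapezoid, 4 panels, h=0.6750): 6.395886
R(1,1) = 9.070271 + (9.070271 − 16.613624)/3 = 6.555820
R(2,1) = 6.395886 + (6.395886 − 9.070271)/3 = 5.504424
R(2,2) = 5.504424 + (5.504424 − 6.555820)/15 = 5.434331

5.4343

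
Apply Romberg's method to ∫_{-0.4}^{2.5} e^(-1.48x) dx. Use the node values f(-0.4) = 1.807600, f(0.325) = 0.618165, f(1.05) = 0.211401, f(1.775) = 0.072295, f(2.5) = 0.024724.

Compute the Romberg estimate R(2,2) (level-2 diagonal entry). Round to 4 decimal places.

R(0,0) (trapezoid, 1 panel, h=2.9000): 2.656870
R(1,0) (trapezoid, 2 panels, h=1.4500): 1.634966
R(2,0) (trapezoid, 4 panels, h=0.7250): 1.318067
R(1,1) = 1.634966 + (1.634966 − 2.656870)/3 = 1.294331
R(2,1) = 1.318067 + (1.318067 − 1.634966)/3 = 1.212434
R(2,2) = 1.212434 + (1.212434 − 1.294331)/15 = 1.206974

1.2070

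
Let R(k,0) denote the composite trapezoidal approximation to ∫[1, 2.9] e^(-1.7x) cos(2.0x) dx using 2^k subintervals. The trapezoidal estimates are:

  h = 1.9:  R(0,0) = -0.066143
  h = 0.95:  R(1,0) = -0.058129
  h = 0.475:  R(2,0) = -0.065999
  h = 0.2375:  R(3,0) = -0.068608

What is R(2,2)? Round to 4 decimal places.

-0.0695

R(1,1) = (4·(-0.058129) − (-0.066143)) / 3 = -0.055458
R(2,1) = -0.065999 + (-0.065999 − (-0.058129))/3 = -0.068622
R(2,2) = -0.068622 + (-0.068622 − (-0.055458))/15 = -0.069500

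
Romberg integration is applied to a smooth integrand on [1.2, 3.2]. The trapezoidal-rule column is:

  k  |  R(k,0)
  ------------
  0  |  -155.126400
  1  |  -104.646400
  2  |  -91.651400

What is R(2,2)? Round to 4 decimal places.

-87.2864

Richardson extrapolation on the trapezoidal column (denominator 4−1=3):
R(1,1) = (4·(-104.646400) − (-155.126400)) / 3 = -87.819733
R(2,1) = (4·(-91.651400) − (-104.646400)) / 3 = -87.319733
R(2,2) = (16·(-87.319733) − (-87.819733)) / 15 = -87.286400
(Column j=1 coincides with Simpson's rule on the same nodes.)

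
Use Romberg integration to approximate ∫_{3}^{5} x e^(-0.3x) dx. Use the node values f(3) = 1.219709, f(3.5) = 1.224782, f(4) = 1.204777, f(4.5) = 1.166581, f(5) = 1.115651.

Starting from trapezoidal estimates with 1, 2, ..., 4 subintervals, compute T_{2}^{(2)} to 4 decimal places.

T_{0}^{(0)} (trapezoid, 1 panel, h=2.0000): 2.335360
T_{1}^{(0)} (trapezoid, 2 panels, h=1.0000): 2.372457
T_{2}^{(0)} (trapezoid, 4 panels, h=0.5000): 2.381910
T_{1}^{(1)} = 2.372457 + (2.372457 − 2.335360)/3 = 2.384823
T_{2}^{(1)} = 2.381910 + (2.381910 − 2.372457)/3 = 2.385061
T_{2}^{(2)} = 2.385061 + (2.385061 − 2.384823)/15 = 2.385077

2.3851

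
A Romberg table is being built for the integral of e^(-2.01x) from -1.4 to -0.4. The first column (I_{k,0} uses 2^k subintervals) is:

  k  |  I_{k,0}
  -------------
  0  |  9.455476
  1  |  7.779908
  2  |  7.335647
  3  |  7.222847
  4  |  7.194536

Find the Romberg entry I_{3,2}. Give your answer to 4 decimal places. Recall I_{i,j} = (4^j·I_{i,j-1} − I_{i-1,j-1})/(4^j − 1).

I_{2,1} = 7.335647 + (7.335647 − 7.779908)/3 = 7.187560
I_{3,1} = (4·7.222847 − 7.335647) / 3 = 7.185247
I_{3,2} = (16·7.185247 − 7.187560) / 15 = 7.185093

7.1851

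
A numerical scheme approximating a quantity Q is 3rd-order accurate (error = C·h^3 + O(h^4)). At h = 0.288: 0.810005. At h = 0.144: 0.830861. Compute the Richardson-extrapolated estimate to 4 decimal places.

Extrapolated value = (8·A(h/2) − A(h)) / (8 − 1)
= (8·0.830861 − 0.810005) / 7
= 5.836883 / 7 = 0.833840

0.8338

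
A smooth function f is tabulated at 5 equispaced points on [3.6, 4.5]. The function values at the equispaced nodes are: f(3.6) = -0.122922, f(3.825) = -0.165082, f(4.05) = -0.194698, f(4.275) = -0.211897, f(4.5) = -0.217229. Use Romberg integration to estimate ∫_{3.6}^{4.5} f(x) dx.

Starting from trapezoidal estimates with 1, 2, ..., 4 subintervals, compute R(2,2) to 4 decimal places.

R(0,0) (trapezoid, 1 panel, h=0.9000): -0.153068
R(1,0) (trapezoid, 2 panels, h=0.4500): -0.164148
R(2,0) (trapezoid, 4 panels, h=0.2250): -0.166894
R(1,1) = -0.164148 + (-0.164148 − (-0.153068))/3 = -0.167841
R(2,1) = -0.166894 + (-0.166894 − (-0.164148))/3 = -0.167809
R(2,2) = -0.167809 + (-0.167809 − (-0.167841))/15 = -0.167807

-0.1678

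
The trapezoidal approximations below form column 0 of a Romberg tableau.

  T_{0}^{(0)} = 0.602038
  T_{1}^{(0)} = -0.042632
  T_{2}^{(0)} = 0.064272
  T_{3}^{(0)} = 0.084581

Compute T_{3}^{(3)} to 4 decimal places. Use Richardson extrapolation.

Richardson extrapolation on the trapezoidal column (denominator 4−1=3):
T_{1}^{(1)} = (4·(-0.042632) − 0.602038) / 3 = -0.257522
T_{2}^{(1)} = 0.064272 + (0.064272 − (-0.042632))/3 = 0.099907
T_{3}^{(1)} = 0.084581 + (0.084581 − 0.064272)/3 = 0.091351
T_{2}^{(2)} = 0.099907 + (0.099907 − (-0.257522))/15 = 0.123736
T_{3}^{(2)} = 0.091351 + (0.091351 − 0.099907)/15 = 0.090781
T_{3}^{(3)} = (64·0.090781 − 0.123736) / 63 = 0.090258

0.0903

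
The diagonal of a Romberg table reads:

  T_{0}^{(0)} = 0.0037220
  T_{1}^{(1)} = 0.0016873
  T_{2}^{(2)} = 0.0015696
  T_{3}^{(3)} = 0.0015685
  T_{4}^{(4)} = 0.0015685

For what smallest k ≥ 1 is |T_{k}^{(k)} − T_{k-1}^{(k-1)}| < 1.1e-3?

k = 2

|T_{1}^{(1)} − T_{0}^{(0)}| = 0.0020347 ≥ 1.1e-3
|T_{2}^{(2)} − T_{1}^{(1)}| = 0.0001177 < 1.1e-3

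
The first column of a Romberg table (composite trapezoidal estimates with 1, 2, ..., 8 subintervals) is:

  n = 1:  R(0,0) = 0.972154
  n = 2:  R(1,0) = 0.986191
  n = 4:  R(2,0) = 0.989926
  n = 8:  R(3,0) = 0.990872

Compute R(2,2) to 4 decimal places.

0.9912

Richardson extrapolation on the trapezoidal column (denominator 4−1=3):
R(1,1) = 0.986191 + (0.986191 − 0.972154)/3 = 0.990870
R(2,1) = (4·0.989926 − 0.986191) / 3 = 0.991171
R(2,2) = 0.991171 + (0.991171 − 0.990870)/15 = 0.991191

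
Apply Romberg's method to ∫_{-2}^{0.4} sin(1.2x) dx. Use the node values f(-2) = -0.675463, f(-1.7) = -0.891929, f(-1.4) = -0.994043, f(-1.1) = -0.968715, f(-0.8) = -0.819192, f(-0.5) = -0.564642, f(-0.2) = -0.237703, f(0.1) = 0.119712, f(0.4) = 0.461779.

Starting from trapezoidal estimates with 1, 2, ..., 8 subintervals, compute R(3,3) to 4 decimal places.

-1.3537

R(0,0) (trapezoid, 1 panel, h=2.4000): -0.256421
R(1,0) (trapezoid, 2 panels, h=1.2000): -1.111241
R(2,0) (trapezoid, 4 panels, h=0.6000): -1.294668
R(3,0) (trapezoid, 8 panels, h=0.3000): -1.339006
R(1,1) = -1.111241 + (-1.111241 − (-0.256421))/3 = -1.396181
R(2,1) = -1.294668 + (-1.294668 − (-1.111241))/3 = -1.355810
R(3,1) = -1.339006 + (-1.339006 − (-1.294668))/3 = -1.353785
R(2,2) = -1.355810 + (-1.355810 − (-1.396181))/15 = -1.353119
R(3,2) = -1.353785 + (-1.353785 − (-1.355810))/15 = -1.353650
R(3,3) = -1.353650 + (-1.353650 − (-1.353119))/63 = -1.353658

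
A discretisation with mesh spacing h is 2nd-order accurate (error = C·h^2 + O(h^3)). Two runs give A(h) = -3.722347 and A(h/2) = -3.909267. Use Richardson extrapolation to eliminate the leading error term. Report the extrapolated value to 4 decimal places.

The leading error scales as h^2; refining by a factor of 2 reduces it by 2^2 = 4.
Extrapolated value = (4·A(h/2) − A(h)) / (4 − 1)
= (4·(-3.909267) − (-3.722347)) / 3
= -11.914721 / 3 = -3.971574

-3.9716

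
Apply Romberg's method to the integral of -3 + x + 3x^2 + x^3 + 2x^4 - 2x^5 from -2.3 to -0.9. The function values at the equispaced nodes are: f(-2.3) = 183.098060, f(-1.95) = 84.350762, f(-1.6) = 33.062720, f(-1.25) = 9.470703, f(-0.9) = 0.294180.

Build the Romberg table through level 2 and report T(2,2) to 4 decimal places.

72.8433

T(0,0) (trapezoid, 1 panel, h=1.4000): 128.374568
T(1,0) (trapezoid, 2 panels, h=0.7000): 87.331188
T(2,0) (trapezoid, 4 panels, h=0.3500): 76.503107
T(1,1) = 87.331188 + (87.331188 − 128.374568)/3 = 73.650061
T(2,1) = 76.503107 + (76.503107 − 87.331188)/3 = 72.893747
T(2,2) = 72.893747 + (72.893747 − 73.650061)/15 = 72.843326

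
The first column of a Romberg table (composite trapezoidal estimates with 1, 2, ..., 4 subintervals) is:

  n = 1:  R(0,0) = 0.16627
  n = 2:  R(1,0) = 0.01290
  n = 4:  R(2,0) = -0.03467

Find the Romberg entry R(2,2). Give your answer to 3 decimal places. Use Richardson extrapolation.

R(1,1) = 0.01290 + (0.01290 − 0.16627)/3 = -0.03822
R(2,1) = (4·(-0.03467) − 0.01290) / 3 = -0.05053
R(2,2) = (16·(-0.05053) − (-0.03822)) / 15 = -0.05135

-0.051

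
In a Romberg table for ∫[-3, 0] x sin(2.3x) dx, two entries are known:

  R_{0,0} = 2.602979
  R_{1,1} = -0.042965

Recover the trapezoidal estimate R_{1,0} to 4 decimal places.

From R_{1,1} = (4·R_{1,0} − R_{0,0})/3, solve for R_{1,0}:
4·R_{1,0} = 3·(-0.042965) + 2.602979 = 2.474084
R_{1,0} = 0.618521

0.6185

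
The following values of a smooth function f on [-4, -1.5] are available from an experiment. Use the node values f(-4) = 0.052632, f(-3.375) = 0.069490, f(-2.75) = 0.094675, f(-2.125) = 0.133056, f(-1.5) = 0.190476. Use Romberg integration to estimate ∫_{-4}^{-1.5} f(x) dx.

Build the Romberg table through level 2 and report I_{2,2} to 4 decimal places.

0.2589

I_{0,0} (trapezoid, 1 panel, h=2.5000): 0.303885
I_{1,0} (trapezoid, 2 panels, h=1.2500): 0.270286
I_{2,0} (trapezoid, 4 panels, h=0.6250): 0.261734
I_{1,1} = 0.270286 + (0.270286 − 0.303885)/3 = 0.259086
I_{2,1} = 0.261734 + (0.261734 − 0.270286)/3 = 0.258883
I_{2,2} = 0.258883 + (0.258883 − 0.259086)/15 = 0.258869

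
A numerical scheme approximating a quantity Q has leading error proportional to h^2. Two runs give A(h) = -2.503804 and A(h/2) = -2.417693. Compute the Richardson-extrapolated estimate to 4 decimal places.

The leading error scales as h^2; refining by a factor of 2 reduces it by 2^2 = 4.
Extrapolated value = (4·A(h/2) − A(h)) / (4 − 1)
= (4·(-2.417693) − (-2.503804)) / 3
= -7.166968 / 3 = -2.388989

-2.3890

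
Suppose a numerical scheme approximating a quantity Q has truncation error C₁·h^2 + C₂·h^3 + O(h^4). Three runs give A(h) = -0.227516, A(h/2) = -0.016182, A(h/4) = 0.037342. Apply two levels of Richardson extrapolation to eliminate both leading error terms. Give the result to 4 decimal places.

0.0553

First eliminate the h^2 term (factor 2^2 = 4):
  B₁ = (4·(-0.016182) − (-0.227516))/3 = 0.054263
  B₂ = (4·0.037342 − (-0.016182))/3 = 0.055183
Then eliminate the h^3 term (factor 2^3 = 8):
  (8·0.055183 − 0.054263)/7 = 0.055314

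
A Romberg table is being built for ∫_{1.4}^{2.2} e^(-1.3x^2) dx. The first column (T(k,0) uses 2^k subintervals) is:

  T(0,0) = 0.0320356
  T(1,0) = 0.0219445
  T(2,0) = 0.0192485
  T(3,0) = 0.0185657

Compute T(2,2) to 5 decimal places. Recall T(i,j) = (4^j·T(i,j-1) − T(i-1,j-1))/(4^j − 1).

T(1,1) = 0.0219445 + (0.0219445 − 0.0320356)/3 = 0.0185808
T(2,1) = (4·0.0192485 − 0.0219445) / 3 = 0.0183498
T(2,2) = (16·0.0183498 − 0.0185808) / 15 = 0.0183344
(Column j=1 coincides with Simpson's rule on the same nodes.)

0.01833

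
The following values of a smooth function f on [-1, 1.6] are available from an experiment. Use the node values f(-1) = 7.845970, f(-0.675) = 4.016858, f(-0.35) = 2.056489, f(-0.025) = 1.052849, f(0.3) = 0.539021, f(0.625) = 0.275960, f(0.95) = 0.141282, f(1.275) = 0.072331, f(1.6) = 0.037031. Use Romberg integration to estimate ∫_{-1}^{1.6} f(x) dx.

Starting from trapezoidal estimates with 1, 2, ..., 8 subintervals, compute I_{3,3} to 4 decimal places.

3.7910

I_{0,0} (trapezoid, 1 panel, h=2.6000): 10.247901
I_{1,0} (trapezoid, 2 panels, h=1.3000): 5.824678
I_{2,0} (trapezoid, 4 panels, h=0.6500): 4.340890
I_{3,0} (trapezoid, 8 panels, h=0.3250): 3.931294
I_{1,1} = 5.824678 + (5.824678 − 10.247901)/3 = 4.350270
I_{2,1} = 4.340890 + (4.340890 − 5.824678)/3 = 3.846294
I_{3,1} = 3.931294 + (3.931294 − 4.340890)/3 = 3.794762
I_{2,2} = 3.846294 + (3.846294 − 4.350270)/15 = 3.812696
I_{3,2} = 3.794762 + (3.794762 − 3.846294)/15 = 3.791327
I_{3,3} = 3.791327 + (3.791327 − 3.812696)/63 = 3.790988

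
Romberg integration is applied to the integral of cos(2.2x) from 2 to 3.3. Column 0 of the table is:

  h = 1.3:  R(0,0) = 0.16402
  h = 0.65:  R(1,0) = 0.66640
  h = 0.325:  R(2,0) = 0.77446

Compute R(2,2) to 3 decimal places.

0.809

R(1,1) = (4·0.66640 − 0.16402) / 3 = 0.83386
R(2,1) = 0.77446 + (0.77446 − 0.66640)/3 = 0.81048
R(2,2) = (16·0.81048 − 0.83386) / 15 = 0.80892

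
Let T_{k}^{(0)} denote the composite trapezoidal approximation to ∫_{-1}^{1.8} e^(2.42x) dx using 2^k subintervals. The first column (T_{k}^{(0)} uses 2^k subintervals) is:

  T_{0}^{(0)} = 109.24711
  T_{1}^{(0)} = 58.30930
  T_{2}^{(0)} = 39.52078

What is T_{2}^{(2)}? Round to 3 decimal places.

32.720

T_{1}^{(1)} = (4·58.30930 − 109.24711) / 3 = 41.33003
T_{2}^{(1)} = (4·39.52078 − 58.30930) / 3 = 33.25794
T_{2}^{(2)} = (16·33.25794 − 41.33003) / 15 = 32.71980
(Column j=1 coincides with Simpson's rule on the same nodes.)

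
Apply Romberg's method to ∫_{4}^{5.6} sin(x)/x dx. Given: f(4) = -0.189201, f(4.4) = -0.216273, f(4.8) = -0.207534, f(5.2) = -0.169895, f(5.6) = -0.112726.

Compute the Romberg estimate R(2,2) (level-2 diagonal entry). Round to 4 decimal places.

-0.3015

R(0,0) (trapezoid, 1 panel, h=1.6000): -0.241542
R(1,0) (trapezoid, 2 panels, h=0.8000): -0.286798
R(2,0) (trapezoid, 4 panels, h=0.4000): -0.297866
R(1,1) = -0.286798 + (-0.286798 − (-0.241542))/3 = -0.301883
R(2,1) = -0.297866 + (-0.297866 − (-0.286798))/3 = -0.301555
R(2,2) = -0.301555 + (-0.301555 − (-0.301883))/15 = -0.301533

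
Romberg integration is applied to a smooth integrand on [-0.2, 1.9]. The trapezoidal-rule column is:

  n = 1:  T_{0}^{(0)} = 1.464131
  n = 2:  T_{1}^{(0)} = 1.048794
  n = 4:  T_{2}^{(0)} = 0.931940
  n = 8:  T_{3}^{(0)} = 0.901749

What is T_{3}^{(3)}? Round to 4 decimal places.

Richardson extrapolation on the trapezoidal column (denominator 4−1=3):
T_{1}^{(1)} = (4·1.048794 − 1.464131) / 3 = 0.910348
T_{2}^{(1)} = 0.931940 + (0.931940 − 1.048794)/3 = 0.892989
T_{3}^{(1)} = (4·0.901749 − 0.931940) / 3 = 0.891685
T_{2}^{(2)} = (16·0.892989 − 0.910348) / 15 = 0.891832
T_{3}^{(2)} = 0.891685 + (0.891685 − 0.892989)/15 = 0.891598
T_{3}^{(3)} = (64·0.891598 − 0.891832) / 63 = 0.891594

0.8916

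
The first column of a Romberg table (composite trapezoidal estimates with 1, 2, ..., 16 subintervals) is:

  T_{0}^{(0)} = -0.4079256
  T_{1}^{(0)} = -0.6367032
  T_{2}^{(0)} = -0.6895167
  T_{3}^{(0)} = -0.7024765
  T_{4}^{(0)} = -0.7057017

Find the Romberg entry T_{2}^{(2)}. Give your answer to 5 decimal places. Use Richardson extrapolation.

-0.70673

Richardson extrapolation on the trapezoidal column (denominator 4−1=3):
T_{1}^{(1)} = (4·(-0.6367032) − (-0.4079256)) / 3 = -0.7129624
T_{2}^{(1)} = -0.6895167 + (-0.6895167 − (-0.6367032))/3 = -0.7071212
T_{2}^{(2)} = -0.7071212 + (-0.7071212 − (-0.7129624))/15 = -0.7067318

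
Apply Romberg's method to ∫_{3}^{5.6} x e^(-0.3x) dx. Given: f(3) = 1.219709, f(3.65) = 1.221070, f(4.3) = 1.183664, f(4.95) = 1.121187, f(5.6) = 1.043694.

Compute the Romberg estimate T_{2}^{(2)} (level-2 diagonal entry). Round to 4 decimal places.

T_{0}^{(0)} (trapezoid, 1 panel, h=2.6000): 2.942424
T_{1}^{(0)} (trapezoid, 2 panels, h=1.3000): 3.009975
T_{2}^{(0)} (trapezoid, 4 panels, h=0.6500): 3.027455
T_{1}^{(1)} = 3.009975 + (3.009975 − 2.942424)/3 = 3.032492
T_{2}^{(1)} = 3.027455 + (3.027455 − 3.009975)/3 = 3.033282
T_{2}^{(2)} = 3.033282 + (3.033282 − 3.032492)/15 = 3.033335

3.0333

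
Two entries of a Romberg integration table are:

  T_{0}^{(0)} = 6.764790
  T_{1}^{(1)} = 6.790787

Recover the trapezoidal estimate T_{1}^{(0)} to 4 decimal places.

From T_{1}^{(1)} = (4·T_{1}^{(0)} − T_{0}^{(0)})/3, solve for T_{1}^{(0)}:
4·T_{1}^{(0)} = 3·6.790787 + 6.764790 = 27.137151
T_{1}^{(0)} = 6.784288

6.7843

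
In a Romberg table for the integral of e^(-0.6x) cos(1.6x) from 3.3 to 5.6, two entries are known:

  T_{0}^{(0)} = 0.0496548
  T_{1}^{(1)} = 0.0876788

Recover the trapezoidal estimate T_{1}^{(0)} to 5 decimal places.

From T_{1}^{(1)} = (4·T_{1}^{(0)} − T_{0}^{(0)})/3, solve for T_{1}^{(0)}:
4·T_{1}^{(0)} = 3·0.0876788 + 0.0496548 = 0.3126912
T_{1}^{(0)} = 0.0781728

0.07817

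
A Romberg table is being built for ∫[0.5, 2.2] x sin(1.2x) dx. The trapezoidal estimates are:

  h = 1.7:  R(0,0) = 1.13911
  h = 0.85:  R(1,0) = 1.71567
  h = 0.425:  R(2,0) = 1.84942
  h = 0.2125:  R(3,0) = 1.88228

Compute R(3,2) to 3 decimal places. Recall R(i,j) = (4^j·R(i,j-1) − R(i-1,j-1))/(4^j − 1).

1.893

R(2,1) = (4·1.84942 − 1.71567) / 3 = 1.89400
R(3,1) = (4·1.88228 − 1.84942) / 3 = 1.89323
R(3,2) = (16·1.89323 − 1.89400) / 15 = 1.89318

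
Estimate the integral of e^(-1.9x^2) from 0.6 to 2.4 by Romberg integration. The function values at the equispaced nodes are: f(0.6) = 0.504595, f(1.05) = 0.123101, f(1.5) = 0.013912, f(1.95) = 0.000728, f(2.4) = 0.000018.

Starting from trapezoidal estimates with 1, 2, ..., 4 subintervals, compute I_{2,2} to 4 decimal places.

I_{0,0} (trapezoid, 1 panel, h=1.8000): 0.454152
I_{1,0} (trapezoid, 2 panels, h=0.9000): 0.239597
I_{2,0} (trapezoid, 4 panels, h=0.4500): 0.175521
I_{1,1} = 0.239597 + (0.239597 − 0.454152)/3 = 0.168079
I_{2,1} = 0.175521 + (0.175521 − 0.239597)/3 = 0.154162
I_{2,2} = 0.154162 + (0.154162 − 0.168079)/15 = 0.153234

0.1532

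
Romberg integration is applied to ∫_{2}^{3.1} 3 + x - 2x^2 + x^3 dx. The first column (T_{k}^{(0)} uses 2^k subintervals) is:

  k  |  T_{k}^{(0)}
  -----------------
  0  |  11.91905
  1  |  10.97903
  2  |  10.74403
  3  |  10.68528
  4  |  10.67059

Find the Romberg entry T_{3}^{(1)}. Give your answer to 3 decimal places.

10.666

T_{3}^{(1)} = 10.68528 + (10.68528 − 10.74403)/3 = 10.66570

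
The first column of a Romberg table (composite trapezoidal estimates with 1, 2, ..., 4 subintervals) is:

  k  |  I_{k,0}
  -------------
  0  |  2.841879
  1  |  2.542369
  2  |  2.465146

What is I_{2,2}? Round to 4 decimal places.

2.4392

I_{1,1} = (4·2.542369 − 2.841879) / 3 = 2.442532
I_{2,1} = 2.465146 + (2.465146 − 2.542369)/3 = 2.439405
I_{2,2} = 2.439405 + (2.439405 − 2.442532)/15 = 2.439197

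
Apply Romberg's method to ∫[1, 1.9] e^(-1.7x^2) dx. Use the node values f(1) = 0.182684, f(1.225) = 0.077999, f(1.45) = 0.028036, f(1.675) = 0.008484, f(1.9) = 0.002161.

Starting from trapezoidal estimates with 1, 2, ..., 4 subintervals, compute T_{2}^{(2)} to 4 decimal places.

0.0440

T_{0}^{(0)} (trapezoid, 1 panel, h=0.9000): 0.083180
T_{1}^{(0)} (trapezoid, 2 panels, h=0.4500): 0.054206
T_{2}^{(0)} (trapezoid, 4 panels, h=0.2250): 0.046562
T_{1}^{(1)} = 0.054206 + (0.054206 − 0.083180)/3 = 0.044548
T_{2}^{(1)} = 0.046562 + (0.046562 − 0.054206)/3 = 0.044014
T_{2}^{(2)} = 0.044014 + (0.044014 − 0.044548)/15 = 0.043978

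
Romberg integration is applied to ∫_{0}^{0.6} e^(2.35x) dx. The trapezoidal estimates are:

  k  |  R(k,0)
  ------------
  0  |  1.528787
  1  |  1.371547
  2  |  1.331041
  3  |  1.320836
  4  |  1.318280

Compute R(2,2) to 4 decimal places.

1.3174

Richardson extrapolation on the trapezoidal column (denominator 4−1=3):
R(1,1) = 1.371547 + (1.371547 − 1.528787)/3 = 1.319134
R(2,1) = 1.331041 + (1.331041 − 1.371547)/3 = 1.317539
R(2,2) = 1.317539 + (1.317539 − 1.319134)/15 = 1.317433
(Column j=1 coincides with Simpson's rule on the same nodes.)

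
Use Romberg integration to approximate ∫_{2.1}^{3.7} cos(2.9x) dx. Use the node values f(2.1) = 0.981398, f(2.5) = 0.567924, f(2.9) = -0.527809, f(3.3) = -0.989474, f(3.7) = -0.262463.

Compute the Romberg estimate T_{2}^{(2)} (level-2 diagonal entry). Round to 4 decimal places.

-0.2629

T_{0}^{(0)} (trapezoid, 1 panel, h=1.6000): 0.575148
T_{1}^{(0)} (trapezoid, 2 panels, h=0.8000): -0.134673
T_{2}^{(0)} (trapezoid, 4 panels, h=0.4000): -0.235957
T_{1}^{(1)} = -0.134673 + (-0.134673 − 0.575148)/3 = -0.371280
T_{2}^{(1)} = -0.235957 + (-0.235957 − (-0.134673))/3 = -0.269718
T_{2}^{(2)} = -0.269718 + (-0.269718 − (-0.371280))/15 = -0.262947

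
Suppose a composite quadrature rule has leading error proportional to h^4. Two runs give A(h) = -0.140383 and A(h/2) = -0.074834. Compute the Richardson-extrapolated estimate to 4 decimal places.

Extrapolated value = (16·A(h/2) − A(h)) / (16 − 1)
= (16·(-0.074834) − (-0.140383)) / 15
= -1.056961 / 15 = -0.070464

-0.0705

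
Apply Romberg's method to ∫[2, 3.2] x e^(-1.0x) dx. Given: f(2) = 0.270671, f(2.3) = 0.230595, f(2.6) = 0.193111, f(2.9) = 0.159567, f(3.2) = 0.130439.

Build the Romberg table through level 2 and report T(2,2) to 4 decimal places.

T(0,0) (trapezoid, 1 panel, h=1.2000): 0.240666
T(1,0) (trapezoid, 2 panels, h=0.6000): 0.236200
T(2,0) (trapezoid, 4 panels, h=0.3000): 0.235148
T(1,1) = 0.236200 + (0.236200 − 0.240666)/3 = 0.234711
T(2,1) = 0.235148 + (0.235148 − 0.236200)/3 = 0.234797
T(2,2) = 0.234797 + (0.234797 − 0.234711)/15 = 0.234803

0.2348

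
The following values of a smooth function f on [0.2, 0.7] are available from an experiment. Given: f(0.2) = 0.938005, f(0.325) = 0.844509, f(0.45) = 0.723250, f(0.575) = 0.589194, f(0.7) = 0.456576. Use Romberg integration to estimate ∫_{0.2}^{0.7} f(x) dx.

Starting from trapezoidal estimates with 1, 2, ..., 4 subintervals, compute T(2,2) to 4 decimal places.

0.3573

T(0,0) (trapezoid, 1 panel, h=0.5000): 0.348645
T(1,0) (trapezoid, 2 panels, h=0.2500): 0.355135
T(2,0) (trapezoid, 4 panels, h=0.1250): 0.356780
T(1,1) = 0.355135 + (0.355135 − 0.348645)/3 = 0.357298
T(2,1) = 0.356780 + (0.356780 − 0.355135)/3 = 0.357328
T(2,2) = 0.357328 + (0.357328 − 0.357298)/15 = 0.357330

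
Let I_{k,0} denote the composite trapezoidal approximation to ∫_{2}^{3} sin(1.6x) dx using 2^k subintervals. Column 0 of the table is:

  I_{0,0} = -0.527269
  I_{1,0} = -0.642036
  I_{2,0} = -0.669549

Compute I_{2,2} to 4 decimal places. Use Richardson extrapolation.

-0.6786

Richardson extrapolation on the trapezoidal column (denominator 4−1=3):
I_{1,1} = (4·(-0.642036) − (-0.527269)) / 3 = -0.680292
I_{2,1} = (4·(-0.669549) − (-0.642036)) / 3 = -0.678720
I_{2,2} = -0.678720 + (-0.678720 − (-0.680292))/15 = -0.678615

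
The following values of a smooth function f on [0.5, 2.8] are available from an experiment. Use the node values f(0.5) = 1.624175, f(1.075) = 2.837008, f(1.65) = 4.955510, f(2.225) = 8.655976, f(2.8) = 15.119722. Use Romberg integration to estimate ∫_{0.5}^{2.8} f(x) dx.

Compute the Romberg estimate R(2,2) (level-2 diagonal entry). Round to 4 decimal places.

R(0,0) (trapezoid, 1 panel, h=2.3000): 19.255482
R(1,0) (trapezoid, 2 panels, h=1.1500): 15.326577
R(2,0) (trapezoid, 4 panels, h=0.5750): 14.271754
R(1,1) = 15.326577 + (15.326577 − 19.255482)/3 = 14.016942
R(2,1) = 14.271754 + (14.271754 − 15.326577)/3 = 13.920146
R(2,2) = 13.920146 + (13.920146 − 14.016942)/15 = 13.913693

13.9137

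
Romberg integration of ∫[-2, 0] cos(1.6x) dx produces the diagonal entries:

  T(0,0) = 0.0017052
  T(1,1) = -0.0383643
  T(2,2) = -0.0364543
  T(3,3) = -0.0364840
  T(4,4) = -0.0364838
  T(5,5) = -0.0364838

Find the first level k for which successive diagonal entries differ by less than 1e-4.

|T(1,1) − T(0,0)| = 0.0400695 ≥ 1e-4
|T(2,2) − T(1,1)| = 0.0019100 ≥ 1e-4
|T(3,3) − T(2,2)| = 0.0000297 < 1e-4

k = 3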